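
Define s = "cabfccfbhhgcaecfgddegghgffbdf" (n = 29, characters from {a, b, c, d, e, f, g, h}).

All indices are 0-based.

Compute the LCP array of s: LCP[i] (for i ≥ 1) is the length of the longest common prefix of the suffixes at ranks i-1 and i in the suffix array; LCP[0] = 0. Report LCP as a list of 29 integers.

[0, 1, 0, 1, 1, 0, 2, 1, 1, 2, 0, 1, 1, 0, 1, 0, 1, 2, 1, 1, 1, 0, 1, 1, 1, 1, 0, 2, 1]

rank→(start, suffix):
  0 → (1, 'abfccfbhhgcaecfgddegghgffbdf')
  1 → (12, 'aecfgddegghgffbdf')
  2 → (26, 'bdf')
  3 → (2, 'bfccfbhhgcaecfgddegghgffbdf')
  4 → (7, 'bhhgcaecfgddegghgffbdf')
  5 → (0, 'cabfccfbhhgcaecfgddegghgffbdf')
  6 → (11, 'caecfgddegghgffbdf')
  7 → (4, 'ccfbhhgcaecfgddegghgffbdf')
  8 → (5, 'cfbhhgcaecfgddegghgffbdf')
  9 → (14, 'cfgddegghgffbdf')
  10 → (17, 'ddegghgffbdf')
  11 → (18, 'degghgffbdf')
  12 → (27, 'df')
  13 → (13, 'ecfgddegghgffbdf')
  14 → (19, 'egghgffbdf')
  15 → (28, 'f')
  16 → (25, 'fbdf')
  17 → (6, 'fbhhgcaecfgddegghgffbdf')
  18 → (3, 'fccfbhhgcaecfgddegghgffbdf')
  19 → (24, 'ffbdf')
  20 → (15, 'fgddegghgffbdf')
  21 → (10, 'gcaecfgddegghgffbdf')
  22 → (16, 'gddegghgffbdf')
  23 → (23, 'gffbdf')
  24 → (20, 'gghgffbdf')
  25 → (21, 'ghgffbdf')
  26 → (9, 'hgcaecfgddegghgffbdf')
  27 → (22, 'hgffbdf')
  28 → (8, 'hhgcaecfgddegghgffbdf')

SA = [1, 12, 26, 2, 7, 0, 11, 4, 5, 14, 17, 18, 27, 13, 19, 28, 25, 6, 3, 24, 15, 10, 16, 23, 20, 21, 9, 22, 8]
rank  pair      lcp
   1  s[1:],s[12:]  1  'a'
   2  s[12:],s[26:]  0  ''
   3  s[26:],s[2:]  1  'b'
   4  s[2:],s[7:]  1  'b'
   5  s[7:],s[0:]  0  ''
   6  s[0:],s[11:]  2  'ca'
   7  s[11:],s[4:]  1  'c'
   8  s[4:],s[5:]  1  'c'
   9  s[5:],s[14:]  2  'cf'
  10  s[14:],s[17:]  0  ''
  11  s[17:],s[18:]  1  'd'
  12  s[18:],s[27:]  1  'd'
  13  s[27:],s[13:]  0  ''
  14  s[13:],s[19:]  1  'e'
  15  s[19:],s[28:]  0  ''
  16  s[28:],s[25:]  1  'f'
  17  s[25:],s[6:]  2  'fb'
  18  s[6:],s[3:]  1  'f'
  19  s[3:],s[24:]  1  'f'
  20  s[24:],s[15:]  1  'f'
  21  s[15:],s[10:]  0  ''
  22  s[10:],s[16:]  1  'g'
  23  s[16:],s[23:]  1  'g'
  24  s[23:],s[20:]  1  'g'
  25  s[20:],s[21:]  1  'g'
  26  s[21:],s[9:]  0  ''
  27  s[9:],s[22:]  2  'hg'
  28  s[22:],s[8:]  1  'h'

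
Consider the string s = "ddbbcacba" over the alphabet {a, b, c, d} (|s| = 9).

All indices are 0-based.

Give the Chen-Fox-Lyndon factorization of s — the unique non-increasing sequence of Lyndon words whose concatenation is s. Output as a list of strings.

emit factor 1: 'd' (i=0, period=1)
emit factor 2: 'd' (i=1, period=1)
emit factor 3: 'bbc' (i=2, period=3)
emit factor 4: 'acb' (i=5, period=3)
emit factor 5: 'a' (i=8, period=1)

["d", "d", "bbc", "acb", "a"]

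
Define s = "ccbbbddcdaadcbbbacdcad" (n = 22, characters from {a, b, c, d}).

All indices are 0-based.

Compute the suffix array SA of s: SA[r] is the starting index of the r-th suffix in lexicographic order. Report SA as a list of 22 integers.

[9, 16, 20, 10, 15, 14, 13, 2, 3, 4, 19, 12, 1, 0, 7, 17, 21, 8, 18, 11, 6, 5]

sorted suffixes:
  #0 SA[0]=9  'aadcbbbacdcad'
  #1 SA[1]=16  'acdcad'
  #2 SA[2]=20  'ad'
  #3 SA[3]=10  'adcbbbacdcad'
  #4 SA[4]=15  'bacdcad'
  #5 SA[5]=14  'bbacdcad'
  #6 SA[6]=13  'bbbacdcad'
  #7 SA[7]=2  'bbbddcdaadcbbbacdcad'
  #8 SA[8]=3  'bbddcdaadcbbbacdcad'
  #9 SA[9]=4  'bddcdaadcbbbacdcad'
  #10 SA[10]=19  'cad'
  #11 SA[11]=12  'cbbbacdcad'
  #12 SA[12]=1  'cbbbddcdaadcbbbacdcad'
  #13 SA[13]=0  'ccbbbddcdaadcbbbacdcad'
  #14 SA[14]=7  'cdaadcbbbacdcad'
  #15 SA[15]=17  'cdcad'
  #16 SA[16]=21  'd'
  #17 SA[17]=8  'daadcbbbacdcad'
  #18 SA[18]=18  'dcad'
  #19 SA[19]=11  'dcbbbacdcad'
  #20 SA[20]=6  'dcdaadcbbbacdcad'
  #21 SA[21]=5  'ddcdaadcbbbacdcad'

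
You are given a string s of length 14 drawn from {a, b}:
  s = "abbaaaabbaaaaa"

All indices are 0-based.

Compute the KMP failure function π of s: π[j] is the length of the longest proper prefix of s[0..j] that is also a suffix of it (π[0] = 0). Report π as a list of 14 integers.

[0, 0, 0, 1, 1, 1, 1, 2, 3, 4, 5, 6, 7, 1]

π[0] = 0
j=1 s[j]='b': π[1]=0 (border '')
j=2 s[j]='b': π[2]=0 (border '')
j=3 s[j]='a': π[3]=1 (border 'a')
j=4 s[j]='a': k: 1→0; π[4]=1 (border 'a')
j=5 s[j]='a': k: 1→0; π[5]=1 (border 'a')
j=6 s[j]='a': k: 1→0; π[6]=1 (border 'a')
j=7 s[j]='b': π[7]=2 (border 'ab')
j=8 s[j]='b': π[8]=3 (border 'abb')
j=9 s[j]='a': π[9]=4 (border 'abba')
j=10 s[j]='a': π[10]=5 (border 'abbaa')
j=11 s[j]='a': π[11]=6 (border 'abbaaa')
j=12 s[j]='a': π[12]=7 (border 'abbaaaa')
j=13 s[j]='a': k: 7→1→0; π[13]=1 (border 'a')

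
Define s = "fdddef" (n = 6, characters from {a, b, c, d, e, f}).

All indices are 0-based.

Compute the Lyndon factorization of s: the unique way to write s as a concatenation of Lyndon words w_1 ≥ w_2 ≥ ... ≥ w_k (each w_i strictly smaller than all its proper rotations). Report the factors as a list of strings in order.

emit factor 1: 'f' (i=0, period=1)
emit factor 2: 'dddef' (i=1, period=5)

["f", "dddef"]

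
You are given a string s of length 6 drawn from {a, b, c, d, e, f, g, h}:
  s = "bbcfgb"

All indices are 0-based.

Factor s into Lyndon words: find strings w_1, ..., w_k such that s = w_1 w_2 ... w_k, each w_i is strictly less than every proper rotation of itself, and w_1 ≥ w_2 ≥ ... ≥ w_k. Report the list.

emit factor 1: 'bbcfg' (i=0, period=5)
emit factor 2: 'b' (i=5, period=1)

["bbcfg", "b"]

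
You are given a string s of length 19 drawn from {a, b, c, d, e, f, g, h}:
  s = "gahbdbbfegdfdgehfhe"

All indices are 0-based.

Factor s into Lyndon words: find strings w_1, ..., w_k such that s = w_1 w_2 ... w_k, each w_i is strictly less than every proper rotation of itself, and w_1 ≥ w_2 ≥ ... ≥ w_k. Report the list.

emit factor 1: 'g' (i=0, period=1)
emit factor 2: 'ahbdbbfegdfdgehfhe' (i=1, period=18)

["g", "ahbdbbfegdfdgehfhe"]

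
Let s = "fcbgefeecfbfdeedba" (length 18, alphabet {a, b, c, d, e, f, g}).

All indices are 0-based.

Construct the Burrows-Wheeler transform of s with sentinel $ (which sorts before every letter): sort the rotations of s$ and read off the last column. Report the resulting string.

abdfcfeefeefdgc$beb

rank  rotation             last
    0  $fcbgefeecfbfdeedba  a
    1  a$fcbgefeecfbfdeedb  b
    2  ba$fcbgefeecfbfdeed  d
    3  bfdeedba$fcbgefeecf  f
    4  bgefeecfbfdeedba$fc  c
    5  cbgefeecfbfdeedba$f  f
    6  cfbfdeedba$fcbgefee  e
    7  dba$fcbgefeecfbfdee  e
    8  deedba$fcbgefeecfbf  f
    9  ecfbfdeedba$fcbgefe  e
   10  edba$fcbgefeecfbfde  e
   11  eecfbfdeedba$fcbgef  f
   12  eedba$fcbgefeecfbfd  d
   13  efeecfbfdeedba$fcbg  g
   14  fbfdeedba$fcbgefeec  c
   15  fcbgefeecfbfdeedba$  $
   16  fdeedba$fcbgefeecfb  b
   17  feecfbfdeedba$fcbge  e
   18  gefeecfbfdeedba$fcb  b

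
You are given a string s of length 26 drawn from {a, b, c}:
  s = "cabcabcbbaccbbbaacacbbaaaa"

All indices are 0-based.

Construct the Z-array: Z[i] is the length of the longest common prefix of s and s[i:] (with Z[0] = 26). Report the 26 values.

[26, 0, 0, 4, 0, 0, 1, 0, 0, 0, 1, 1, 0, 0, 0, 0, 0, 2, 0, 1, 0, 0, 0, 0, 0, 0]

Z[0]=26
i=1: fresh scan; Z[1]=0
i=2: fresh scan; Z[2]=0
i=3: fresh scan; Z[3]=4 scan→box=[3,7)
i=4: min(r-i=3, Z[1]=0)=0; Z[4]=0
i=5: min(r-i=2, Z[2]=0)=0; Z[5]=0
i=6: min(r-i=1, Z[3]=4)=1; Z[6]=1
i=7: fresh scan; Z[7]=0
i=8: fresh scan; Z[8]=0
i=9: fresh scan; Z[9]=0
i=10: fresh scan; Z[10]=1 scan→box=[10,11)
i=11: fresh scan; Z[11]=1 scan→box=[11,12)
i=12: fresh scan; Z[12]=0
i=13: fresh scan; Z[13]=0
i=14: fresh scan; Z[14]=0
i=15: fresh scan; Z[15]=0
i=16: fresh scan; Z[16]=0
i=17: fresh scan; Z[17]=2 scan→box=[17,19)
i=18: min(r-i=1, Z[1]=0)=0; Z[18]=0
i=19: fresh scan; Z[19]=1 scan→box=[19,20)
i=20: fresh scan; Z[20]=0
i=21: fresh scan; Z[21]=0
i=22: fresh scan; Z[22]=0
i=23: fresh scan; Z[23]=0
i=24: fresh scan; Z[24]=0
i=25: fresh scan; Z[25]=0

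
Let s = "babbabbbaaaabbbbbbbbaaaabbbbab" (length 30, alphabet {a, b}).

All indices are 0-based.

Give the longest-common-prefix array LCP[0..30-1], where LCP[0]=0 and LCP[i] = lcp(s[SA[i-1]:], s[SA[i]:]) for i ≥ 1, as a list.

rank | idx | suffix
   0 |  20 | aaaabbbbab
   1 |   8 | aaaabbbbbbbbaaaabbbbab
   2 |  21 | aaabbbbab
   3 |   9 | aaabbbbbbbbaaaabbbbab
   4 |  22 | aabbbbab
   5 |  10 | aabbbbbbbbaaaabbbbab
   6 |  28 | ab
   7 |   1 | abbabbbaaaabbbbbbbbaaaabbbbab
   8 |   4 | abbbaaaabbbbbbbbaaaabbbbab
   9 |  23 | abbbbab
  10 |  11 | abbbbbbbbaaaabbbbab
  11 |  29 | b
  12 |  19 | baaaabbbbab
  13 |   7 | baaaabbbbbbbbaaaabbbbab
  14 |  27 | bab
  15 |   0 | babbabbbaaaabbbbbbbbaaaabbbbab
  16 |   3 | babbbaaaabbbbbbbbaaaabbbbab
  17 |  18 | bbaaaabbbbab
  18 |   6 | bbaaaabbbbbbbbaaaabbbbab
  19 |  26 | bbab
  20 |   2 | bbabbbaaaabbbbbbbbaaaabbbbab
  21 |  17 | bbbaaaabbbbab
  22 |   5 | bbbaaaabbbbbbbbaaaabbbbab
  23 |  25 | bbbab
  24 |  16 | bbbbaaaabbbbab
  25 |  24 | bbbbab
  26 |  15 | bbbbbaaaabbbbab
  27 |  14 | bbbbbbaaaabbbbab
  28 |  13 | bbbbbbbaaaabbbbab
  29 |  12 | bbbbbbbbaaaabbbbab

SA = [20, 8, 21, 9, 22, 10, 28, 1, 4, 23, 11, 29, 19, 7, 27, 0, 3, 18, 6, 26, 2, 17, 5, 25, 16, 24, 15, 14, 13, 12]
rank  pair      lcp
   1  s[20:],s[8:]  8  'aaaabbbb'
   2  s[8:],s[21:]  3  'aaa'
   3  s[21:],s[9:]  7  'aaabbbb'
   4  s[9:],s[22:]  2  'aa'
   5  s[22:],s[10:]  6  'aabbbb'
   6  s[10:],s[28:]  1  'a'
   7  s[28:],s[1:]  2  'ab'
   8  s[1:],s[4:]  3  'abb'
   9  s[4:],s[23:]  4  'abbb'
  10  s[23:],s[11:]  5  'abbbb'
  11  s[11:],s[29:]  0  ''
  12  s[29:],s[19:]  1  'b'
  13  s[19:],s[7:]  9  'baaaabbbb'
  14  s[7:],s[27:]  2  'ba'
  15  s[27:],s[0:]  3  'bab'
  16  s[0:],s[3:]  4  'babb'
  17  s[3:],s[18:]  1  'b'
  18  s[18:],s[6:]  10  'bbaaaabbbb'
  19  s[6:],s[26:]  3  'bba'
  20  s[26:],s[2:]  4  'bbab'
  21  s[2:],s[17:]  2  'bb'
  22  s[17:],s[5:]  11  'bbbaaaabbbb'
  23  s[5:],s[25:]  4  'bbba'
  24  s[25:],s[16:]  3  'bbb'
  25  s[16:],s[24:]  5  'bbbba'
  26  s[24:],s[15:]  4  'bbbb'
  27  s[15:],s[14:]  5  'bbbbb'
  28  s[14:],s[13:]  6  'bbbbbb'
  29  s[13:],s[12:]  7  'bbbbbbb'

[0, 8, 3, 7, 2, 6, 1, 2, 3, 4, 5, 0, 1, 9, 2, 3, 4, 1, 10, 3, 4, 2, 11, 4, 3, 5, 4, 5, 6, 7]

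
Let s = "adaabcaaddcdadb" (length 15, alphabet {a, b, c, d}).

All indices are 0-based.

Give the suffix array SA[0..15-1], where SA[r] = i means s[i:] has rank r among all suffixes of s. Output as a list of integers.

[2, 6, 3, 0, 12, 7, 14, 4, 5, 10, 1, 11, 13, 9, 8]

sorted suffixes:
  #0 SA[0]=2  'aabcaaddcdadb'
  #1 SA[1]=6  'aaddcdadb'
  #2 SA[2]=3  'abcaaddcdadb'
  #3 SA[3]=0  'adaabcaaddcdadb'
  #4 SA[4]=12  'adb'
  #5 SA[5]=7  'addcdadb'
  #6 SA[6]=14  'b'
  #7 SA[7]=4  'bcaaddcdadb'
  #8 SA[8]=5  'caaddcdadb'
  #9 SA[9]=10  'cdadb'
  #10 SA[10]=1  'daabcaaddcdadb'
  #11 SA[11]=11  'dadb'
  #12 SA[12]=13  'db'
  #13 SA[13]=9  'dcdadb'
  #14 SA[14]=8  'ddcdadb'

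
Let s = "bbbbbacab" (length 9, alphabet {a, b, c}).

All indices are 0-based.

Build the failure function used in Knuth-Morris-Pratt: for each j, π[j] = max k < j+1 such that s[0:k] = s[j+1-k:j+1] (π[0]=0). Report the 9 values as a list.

π[0] = 0
j=1 s[j]='b': π[1]=1 (border 'b')
j=2 s[j]='b': π[2]=2 (border 'bb')
j=3 s[j]='b': π[3]=3 (border 'bbb')
j=4 s[j]='b': π[4]=4 (border 'bbbb')
j=5 s[j]='a': k: 4→3→2→1→0; π[5]=0 (border '')
j=6 s[j]='c': π[6]=0 (border '')
j=7 s[j]='a': π[7]=0 (border '')
j=8 s[j]='b': π[8]=1 (border 'b')

[0, 1, 2, 3, 4, 0, 0, 0, 1]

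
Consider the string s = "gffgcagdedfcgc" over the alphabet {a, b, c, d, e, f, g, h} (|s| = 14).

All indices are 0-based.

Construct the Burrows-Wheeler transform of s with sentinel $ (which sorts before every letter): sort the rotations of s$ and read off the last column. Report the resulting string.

ccggfgeddgfcfa$

rank  rotation         last
    0  $gffgcagdedfcgc  c
    1  agdedfcgc$gffgc  c
    2  c$gffgcagdedfcg  g
    3  cagdedfcgc$gffg  g
    4  cgc$gffgcagdedf  f
    5  dedfcgc$gffgcag  g
    6  dfcgc$gffgcagde  e
    7  edfcgc$gffgcagd  d
    8  fcgc$gffgcagded  d
    9  ffgcagdedfcgc$g  g
   10  fgcagdedfcgc$gf  f
   11  gc$gffgcagdedfc  c
   12  gcagdedfcgc$gff  f
   13  gdedfcgc$gffgca  a
   14  gffgcagdedfcgc$  $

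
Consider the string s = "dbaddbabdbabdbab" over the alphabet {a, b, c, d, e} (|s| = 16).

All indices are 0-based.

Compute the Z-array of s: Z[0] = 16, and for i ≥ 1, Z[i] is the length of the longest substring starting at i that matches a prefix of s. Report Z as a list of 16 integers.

Z[0]=16
i=1: i≥r, start 0; Z[1]=0
i=2: i≥r, start 0; Z[2]=0
i=3: i≥r, start 0; Z[3]=1 grow→box=[3,4)
i=4: i≥r, start 0; Z[4]=3 grow→box=[4,7)
i=5: min(r-i=2, Z[1]=0)=0; Z[5]=0
i=6: min(r-i=1, Z[2]=0)=0; Z[6]=0
i=7: i≥r, start 0; Z[7]=0
i=8: i≥r, start 0; Z[8]=3 grow→box=[8,11)
i=9: min(r-i=2, Z[1]=0)=0; Z[9]=0
i=10: min(r-i=1, Z[2]=0)=0; Z[10]=0
i=11: i≥r, start 0; Z[11]=0
i=12: i≥r, start 0; Z[12]=3 grow→box=[12,15)
i=13: min(r-i=2, Z[1]=0)=0; Z[13]=0
i=14: min(r-i=1, Z[2]=0)=0; Z[14]=0
i=15: i≥r, start 0; Z[15]=0

[16, 0, 0, 1, 3, 0, 0, 0, 3, 0, 0, 0, 3, 0, 0, 0]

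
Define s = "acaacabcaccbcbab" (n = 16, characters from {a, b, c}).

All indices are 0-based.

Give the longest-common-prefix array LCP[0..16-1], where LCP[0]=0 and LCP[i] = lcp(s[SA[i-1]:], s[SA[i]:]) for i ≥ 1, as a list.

rank→(start, suffix):
  0 → (2, 'aacabcaccbcbab')
  1 → (14, 'ab')
  2 → (5, 'abcaccbcbab')
  3 → (0, 'acaacabcaccbcbab')
  4 → (3, 'acabcaccbcbab')
  5 → (8, 'accbcbab')
  6 → (15, 'b')
  7 → (13, 'bab')
  8 → (6, 'bcaccbcbab')
  9 → (11, 'bcbab')
  10 → (1, 'caacabcaccbcbab')
  11 → (4, 'cabcaccbcbab')
  12 → (7, 'caccbcbab')
  13 → (12, 'cbab')
  14 → (10, 'cbcbab')
  15 → (9, 'ccbcbab')

SA = [2, 14, 5, 0, 3, 8, 15, 13, 6, 11, 1, 4, 7, 12, 10, 9]
rank  pair      lcp
   1  s[2:],s[14:]  1  'a'
   2  s[14:],s[5:]  2  'ab'
   3  s[5:],s[0:]  1  'a'
   4  s[0:],s[3:]  3  'aca'
   5  s[3:],s[8:]  2  'ac'
   6  s[8:],s[15:]  0  ''
   7  s[15:],s[13:]  1  'b'
   8  s[13:],s[6:]  1  'b'
   9  s[6:],s[11:]  2  'bc'
  10  s[11:],s[1:]  0  ''
  11  s[1:],s[4:]  2  'ca'
  12  s[4:],s[7:]  2  'ca'
  13  s[7:],s[12:]  1  'c'
  14  s[12:],s[10:]  2  'cb'
  15  s[10:],s[9:]  1  'c'

[0, 1, 2, 1, 3, 2, 0, 1, 1, 2, 0, 2, 2, 1, 2, 1]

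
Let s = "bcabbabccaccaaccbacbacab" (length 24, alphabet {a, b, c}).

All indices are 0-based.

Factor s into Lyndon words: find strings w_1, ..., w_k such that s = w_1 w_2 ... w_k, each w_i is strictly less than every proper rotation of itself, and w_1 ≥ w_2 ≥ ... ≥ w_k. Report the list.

emit factor 1: 'bc' (i=0, period=2)
emit factor 2: 'abbabccacc' (i=2, period=10)
emit factor 3: 'aaccbacbacab' (i=12, period=12)

["bc", "abbabccacc", "aaccbacbacab"]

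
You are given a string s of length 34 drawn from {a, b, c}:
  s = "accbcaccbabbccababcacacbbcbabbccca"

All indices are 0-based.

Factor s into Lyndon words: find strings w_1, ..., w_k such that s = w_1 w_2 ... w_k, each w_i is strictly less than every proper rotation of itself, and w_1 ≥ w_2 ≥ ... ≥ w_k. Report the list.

["accbc", "accb", "abbcc", "ababcacacbbcbabbccc", "a"]

emit factor 1: 'accbc' (i=0, period=5)
emit factor 2: 'accb' (i=5, period=4)
emit factor 3: 'abbcc' (i=9, period=5)
emit factor 4: 'ababcacacbbcbabbccc' (i=14, period=19)
emit factor 5: 'a' (i=33, period=1)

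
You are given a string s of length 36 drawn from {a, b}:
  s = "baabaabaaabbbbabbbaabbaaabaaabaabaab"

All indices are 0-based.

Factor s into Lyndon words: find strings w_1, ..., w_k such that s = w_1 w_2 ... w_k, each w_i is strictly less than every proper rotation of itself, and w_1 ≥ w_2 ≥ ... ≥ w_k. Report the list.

emit factor 1: 'b' (i=0, period=1)
emit factor 2: 'aab' (i=1, period=3)
emit factor 3: 'aab' (i=4, period=3)
emit factor 4: 'aaabbbbabbbaabb' (i=7, period=15)
emit factor 5: 'aaabaaabaabaab' (i=22, period=14)

["b", "aab", "aab", "aaabbbbabbbaabb", "aaabaaabaabaab"]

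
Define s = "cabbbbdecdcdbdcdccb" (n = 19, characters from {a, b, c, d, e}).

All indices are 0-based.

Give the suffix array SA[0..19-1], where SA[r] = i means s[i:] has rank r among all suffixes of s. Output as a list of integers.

sorted suffixes:
  #0 SA[0]=1  'abbbbdecdcdbdcdccb'
  #1 SA[1]=18  'b'
  #2 SA[2]=2  'bbbbdecdcdbdcdccb'
  #3 SA[3]=3  'bbbdecdcdbdcdccb'
  #4 SA[4]=4  'bbdecdcdbdcdccb'
  #5 SA[5]=12  'bdcdccb'
  #6 SA[6]=5  'bdecdcdbdcdccb'
  #7 SA[7]=0  'cabbbbdecdcdbdcdccb'
  #8 SA[8]=17  'cb'
  #9 SA[9]=16  'ccb'
  #10 SA[10]=10  'cdbdcdccb'
  #11 SA[11]=14  'cdccb'
  #12 SA[12]=8  'cdcdbdcdccb'
  #13 SA[13]=11  'dbdcdccb'
  #14 SA[14]=15  'dccb'
  #15 SA[15]=9  'dcdbdcdccb'
  #16 SA[16]=13  'dcdccb'
  #17 SA[17]=6  'decdcdbdcdccb'
  #18 SA[18]=7  'ecdcdbdcdccb'

[1, 18, 2, 3, 4, 12, 5, 0, 17, 16, 10, 14, 8, 11, 15, 9, 13, 6, 7]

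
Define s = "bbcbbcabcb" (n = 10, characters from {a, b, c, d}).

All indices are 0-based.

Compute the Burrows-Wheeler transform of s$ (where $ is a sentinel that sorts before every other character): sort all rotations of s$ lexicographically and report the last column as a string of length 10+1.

rank  rotation     last
    0  $bbcbbcabcb  b
    1  abcb$bbcbbc  c
    2  b$bbcbbcabc  c
    3  bbcabcb$bbc  c
    4  bbcbbcabcb$  $
    5  bcabcb$bbcb  b
    6  bcb$bbcbbca  a
    7  bcbbcabcb$b  b
    8  cabcb$bbcbb  b
    9  cb$bbcbbcab  b
   10  cbbcabcb$bb  b

bccc$babbbb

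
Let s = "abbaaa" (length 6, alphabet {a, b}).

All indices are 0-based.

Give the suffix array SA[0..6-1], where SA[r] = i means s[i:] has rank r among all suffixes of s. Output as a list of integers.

rank | idx | suffix
   0 |   5 | a
   1 |   4 | aa
   2 |   3 | aaa
   3 |   0 | abbaaa
   4 |   2 | baaa
   5 |   1 | bbaaa

[5, 4, 3, 0, 2, 1]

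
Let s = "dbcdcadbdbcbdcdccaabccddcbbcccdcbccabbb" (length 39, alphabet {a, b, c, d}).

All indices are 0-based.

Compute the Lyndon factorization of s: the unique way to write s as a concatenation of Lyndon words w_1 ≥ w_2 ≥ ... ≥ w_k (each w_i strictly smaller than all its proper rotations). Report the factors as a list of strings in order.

emit factor 1: 'd' (i=0, period=1)
emit factor 2: 'bcdc' (i=1, period=4)
emit factor 3: 'adbdbcbdcdcc' (i=5, period=12)
emit factor 4: 'aabccddcbbcccdcbccabbb' (i=17, period=22)

["d", "bcdc", "adbdbcbdcdcc", "aabccddcbbcccdcbccabbb"]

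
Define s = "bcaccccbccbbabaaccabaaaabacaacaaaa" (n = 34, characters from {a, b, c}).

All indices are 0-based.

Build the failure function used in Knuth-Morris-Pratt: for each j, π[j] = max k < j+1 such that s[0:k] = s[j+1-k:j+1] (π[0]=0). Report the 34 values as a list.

π[0] = 0
j=1 s[j]='c': π[1]=0 (border '')
j=2 s[j]='a': π[2]=0 (border '')
j=3 s[j]='c': π[3]=0 (border '')
j=4 s[j]='c': π[4]=0 (border '')
j=5 s[j]='c': π[5]=0 (border '')
j=6 s[j]='c': π[6]=0 (border '')
j=7 s[j]='b': π[7]=1 (border 'b')
j=8 s[j]='c': π[8]=2 (border 'bc')
j=9 s[j]='c': k: 2→0; π[9]=0 (border '')
j=10 s[j]='b': π[10]=1 (border 'b')
j=11 s[j]='b': k: 1→0; π[11]=1 (border 'b')
j=12 s[j]='a': k: 1→0; π[12]=0 (border '')
j=13 s[j]='b': π[13]=1 (border 'b')
j=14 s[j]='a': k: 1→0; π[14]=0 (border '')
j=15 s[j]='a': π[15]=0 (border '')
j=16 s[j]='c': π[16]=0 (border '')
j=17 s[j]='c': π[17]=0 (border '')
j=18 s[j]='a': π[18]=0 (border '')
j=19 s[j]='b': π[19]=1 (border 'b')
j=20 s[j]='a': k: 1→0; π[20]=0 (border '')
j=21 s[j]='a': π[21]=0 (border '')
j=22 s[j]='a': π[22]=0 (border '')
j=23 s[j]='a': π[23]=0 (border '')
j=24 s[j]='b': π[24]=1 (border 'b')
j=25 s[j]='a': k: 1→0; π[25]=0 (border '')
j=26 s[j]='c': π[26]=0 (border '')
j=27 s[j]='a': π[27]=0 (border '')
j=28 s[j]='a': π[28]=0 (border '')
j=29 s[j]='c': π[29]=0 (border '')
j=30 s[j]='a': π[30]=0 (border '')
j=31 s[j]='a': π[31]=0 (border '')
j=32 s[j]='a': π[32]=0 (border '')
j=33 s[j]='a': π[33]=0 (border '')

[0, 0, 0, 0, 0, 0, 0, 1, 2, 0, 1, 1, 0, 1, 0, 0, 0, 0, 0, 1, 0, 0, 0, 0, 1, 0, 0, 0, 0, 0, 0, 0, 0, 0]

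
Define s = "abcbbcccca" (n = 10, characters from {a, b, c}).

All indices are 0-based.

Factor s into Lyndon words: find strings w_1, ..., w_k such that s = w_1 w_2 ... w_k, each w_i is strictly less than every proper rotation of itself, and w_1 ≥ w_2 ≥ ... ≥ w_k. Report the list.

["abcbbcccc", "a"]

emit factor 1: 'abcbbcccc' (i=0, period=9)
emit factor 2: 'a' (i=9, period=1)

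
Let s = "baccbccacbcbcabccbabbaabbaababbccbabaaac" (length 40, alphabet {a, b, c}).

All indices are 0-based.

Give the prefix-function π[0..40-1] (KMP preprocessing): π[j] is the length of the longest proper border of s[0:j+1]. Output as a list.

π[0] = 0
j=1 s[j]='a': π[1]=0 (border '')
j=2 s[j]='c': π[2]=0 (border '')
j=3 s[j]='c': π[3]=0 (border '')
j=4 s[j]='b': π[4]=1 (border 'b')
j=5 s[j]='c': k: 1→0; π[5]=0 (border '')
j=6 s[j]='c': π[6]=0 (border '')
j=7 s[j]='a': π[7]=0 (border '')
j=8 s[j]='c': π[8]=0 (border '')
j=9 s[j]='b': π[9]=1 (border 'b')
j=10 s[j]='c': k: 1→0; π[10]=0 (border '')
j=11 s[j]='b': π[11]=1 (border 'b')
j=12 s[j]='c': k: 1→0; π[12]=0 (border '')
j=13 s[j]='a': π[13]=0 (border '')
j=14 s[j]='b': π[14]=1 (border 'b')
j=15 s[j]='c': k: 1→0; π[15]=0 (border '')
j=16 s[j]='c': π[16]=0 (border '')
j=17 s[j]='b': π[17]=1 (border 'b')
j=18 s[j]='a': π[18]=2 (border 'ba')
j=19 s[j]='b': k: 2→0; π[19]=1 (border 'b')
j=20 s[j]='b': k: 1→0; π[20]=1 (border 'b')
j=21 s[j]='a': π[21]=2 (border 'ba')
j=22 s[j]='a': k: 2→0; π[22]=0 (border '')
j=23 s[j]='b': π[23]=1 (border 'b')
j=24 s[j]='b': k: 1→0; π[24]=1 (border 'b')
j=25 s[j]='a': π[25]=2 (border 'ba')
j=26 s[j]='a': k: 2→0; π[26]=0 (border '')
j=27 s[j]='b': π[27]=1 (border 'b')
j=28 s[j]='a': π[28]=2 (border 'ba')
j=29 s[j]='b': k: 2→0; π[29]=1 (border 'b')
j=30 s[j]='b': k: 1→0; π[30]=1 (border 'b')
j=31 s[j]='c': k: 1→0; π[31]=0 (border '')
j=32 s[j]='c': π[32]=0 (border '')
j=33 s[j]='b': π[33]=1 (border 'b')
j=34 s[j]='a': π[34]=2 (border 'ba')
j=35 s[j]='b': k: 2→0; π[35]=1 (border 'b')
j=36 s[j]='a': π[36]=2 (border 'ba')
j=37 s[j]='a': k: 2→0; π[37]=0 (border '')
j=38 s[j]='a': π[38]=0 (border '')
j=39 s[j]='c': π[39]=0 (border '')

[0, 0, 0, 0, 1, 0, 0, 0, 0, 1, 0, 1, 0, 0, 1, 0, 0, 1, 2, 1, 1, 2, 0, 1, 1, 2, 0, 1, 2, 1, 1, 0, 0, 1, 2, 1, 2, 0, 0, 0]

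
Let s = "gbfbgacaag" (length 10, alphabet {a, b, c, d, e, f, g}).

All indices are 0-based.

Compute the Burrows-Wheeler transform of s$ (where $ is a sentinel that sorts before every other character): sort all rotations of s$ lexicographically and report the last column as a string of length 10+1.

rank  rotation     last
    0  $gbfbgacaag  g
    1  aag$gbfbgac  c
    2  acaag$gbfbg  g
    3  ag$gbfbgaca  a
    4  bfbgacaag$g  g
    5  bgacaag$gbf  f
    6  caag$gbfbga  a
    7  fbgacaag$gb  b
    8  g$gbfbgacaa  a
    9  gacaag$gbfb  b
   10  gbfbgacaag$  $

gcgagfabab$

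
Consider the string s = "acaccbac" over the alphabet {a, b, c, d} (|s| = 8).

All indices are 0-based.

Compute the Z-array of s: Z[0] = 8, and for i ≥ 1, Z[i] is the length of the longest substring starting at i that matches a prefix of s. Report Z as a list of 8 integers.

Z[0]=8
i=1: outside box; Z[1]=0
i=2: outside box; Z[2]=2 grow→box=[2,4)
i=3: min(r-i=1, Z[1]=0)=0; Z[3]=0
i=4: outside box; Z[4]=0
i=5: outside box; Z[5]=0
i=6: outside box; Z[6]=2 grow→box=[6,8)
i=7: min(r-i=1, Z[1]=0)=0; Z[7]=0

[8, 0, 2, 0, 0, 0, 2, 0]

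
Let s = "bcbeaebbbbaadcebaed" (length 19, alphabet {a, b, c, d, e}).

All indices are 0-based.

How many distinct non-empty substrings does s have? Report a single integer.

170

rank | idx | suffix
   0 |  10 | aadcebaed
   1 |  11 | adcebaed
   2 |   4 | aebbbbaadcebaed
   3 |  16 | aed
   4 |   9 | baadcebaed
   5 |  15 | baed
   6 |   8 | bbaadcebaed
   7 |   7 | bbbaadcebaed
   8 |   6 | bbbbaadcebaed
   9 |   0 | bcbeaebbbbaadcebaed
  10 |   2 | beaebbbbaadcebaed
  11 |   1 | cbeaebbbbaadcebaed
  12 |  13 | cebaed
  13 |  18 | d
  14 |  12 | dcebaed
  15 |   3 | eaebbbbaadcebaed
  16 |  14 | ebaed
  17 |   5 | ebbbbaadcebaed
  18 |  17 | ed

SA = [10, 11, 4, 16, 9, 15, 8, 7, 6, 0, 2, 1, 13, 18, 12, 3, 14, 5, 17]
[i] adj suffixes → lcp
  [1] 10/11 → 1 ('a')
  [2] 11/4 → 1 ('a')
  [3] 4/16 → 2 ('ae')
  [4] 16/9 → 0 ('')
  [5] 9/15 → 2 ('ba')
  [6] 15/8 → 1 ('b')
  [7] 8/7 → 2 ('bb')
  [8] 7/6 → 3 ('bbb')
  [9] 6/0 → 1 ('b')
  [10] 0/2 → 1 ('b')
  [11] 2/1 → 0 ('')
  [12] 1/13 → 1 ('c')
  [13] 13/18 → 0 ('')
  [14] 18/12 → 1 ('d')
  [15] 12/3 → 0 ('')
  [16] 3/14 → 1 ('e')
  [17] 14/5 → 2 ('eb')
  [18] 5/17 → 1 ('e')

n(n+1)/2 = 19·20/2 = 190
Σ LCP = 0 + 1 + 1 + 2 + 0 + 2 + 1 + 2 + 3 + 1 + 1 + 0 + 1 + 0 + 1 + 0 + 1 + 2 + 1 = 20
distinct = 190 − 20 = 170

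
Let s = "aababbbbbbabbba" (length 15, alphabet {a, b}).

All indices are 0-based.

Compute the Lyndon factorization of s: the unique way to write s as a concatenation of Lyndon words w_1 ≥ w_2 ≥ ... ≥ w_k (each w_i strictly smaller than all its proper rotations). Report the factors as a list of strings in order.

["aababbbbbbabbb", "a"]

emit factor 1: 'aababbbbbbabbb' (i=0, period=14)
emit factor 2: 'a' (i=14, period=1)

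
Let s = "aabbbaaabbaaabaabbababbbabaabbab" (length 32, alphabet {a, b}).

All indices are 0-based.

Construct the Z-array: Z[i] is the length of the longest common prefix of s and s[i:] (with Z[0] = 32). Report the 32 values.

[32, 1, 0, 0, 0, 2, 4, 1, 0, 0, 2, 3, 1, 0, 4, 1, 0, 0, 1, 0, 1, 0, 0, 0, 1, 0, 4, 1, 0, 0, 1, 0]

Z[0]=32
i=1: outside box; Z[1]=1 scan→box=[1,2)
i=2: outside box; Z[2]=0
i=3: outside box; Z[3]=0
i=4: outside box; Z[4]=0
i=5: outside box; Z[5]=2 scan→box=[5,7)
i=6: min(r-i=1, Z[1]=1)=1; Z[6]=4 scan→box=[6,10)
i=7: min(r-i=3, Z[1]=1)=1; Z[7]=1
i=8: min(r-i=2, Z[2]=0)=0; Z[8]=0
i=9: min(r-i=1, Z[3]=0)=0; Z[9]=0
i=10: outside box; Z[10]=2 scan→box=[10,12)
i=11: min(r-i=1, Z[1]=1)=1; Z[11]=3 scan→box=[11,14)
i=12: min(r-i=2, Z[1]=1)=1; Z[12]=1
i=13: min(r-i=1, Z[2]=0)=0; Z[13]=0
i=14: outside box; Z[14]=4 scan→box=[14,18)
i=15: min(r-i=3, Z[1]=1)=1; Z[15]=1
i=16: min(r-i=2, Z[2]=0)=0; Z[16]=0
i=17: min(r-i=1, Z[3]=0)=0; Z[17]=0
i=18: outside box; Z[18]=1 scan→box=[18,19)
i=19: outside box; Z[19]=0
i=20: outside box; Z[20]=1 scan→box=[20,21)
i=21: outside box; Z[21]=0
i=22: outside box; Z[22]=0
i=23: outside box; Z[23]=0
i=24: outside box; Z[24]=1 scan→box=[24,25)
i=25: outside box; Z[25]=0
i=26: outside box; Z[26]=4 scan→box=[26,30)
i=27: min(r-i=3, Z[1]=1)=1; Z[27]=1
i=28: min(r-i=2, Z[2]=0)=0; Z[28]=0
i=29: min(r-i=1, Z[3]=0)=0; Z[29]=0
i=30: outside box; Z[30]=1 scan→box=[30,31)
i=31: outside box; Z[31]=0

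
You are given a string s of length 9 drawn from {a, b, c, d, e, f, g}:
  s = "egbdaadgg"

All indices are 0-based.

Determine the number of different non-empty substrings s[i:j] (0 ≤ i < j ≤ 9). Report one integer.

sorted suffixes:
  #0 SA[0]=4  'aadgg'
  #1 SA[1]=5  'adgg'
  #2 SA[2]=2  'bdaadgg'
  #3 SA[3]=3  'daadgg'
  #4 SA[4]=6  'dgg'
  #5 SA[5]=0  'egbdaadgg'
  #6 SA[6]=8  'g'
  #7 SA[7]=1  'gbdaadgg'
  #8 SA[8]=7  'gg'

SA = [4, 5, 2, 3, 6, 0, 8, 1, 7]
rank  pair      lcp
   1  s[4:],s[5:]  1  'a'
   2  s[5:],s[2:]  0  ''
   3  s[2:],s[3:]  0  ''
   4  s[3:],s[6:]  1  'd'
   5  s[6:],s[0:]  0  ''
   6  s[0:],s[8:]  0  ''
   7  s[8:],s[1:]  1  'g'
   8  s[1:],s[7:]  1  'g'

n(n+1)/2 = 9·10/2 = 45
Σ LCP = 0 + 1 + 0 + 0 + 1 + 0 + 0 + 1 + 1 = 4
distinct = 45 − 4 = 41

41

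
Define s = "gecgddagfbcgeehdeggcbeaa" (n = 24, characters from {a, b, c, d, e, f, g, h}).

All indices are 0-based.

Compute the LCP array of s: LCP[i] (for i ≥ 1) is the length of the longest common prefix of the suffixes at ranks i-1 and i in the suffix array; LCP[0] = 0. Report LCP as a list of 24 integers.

[0, 1, 1, 0, 1, 0, 1, 2, 0, 1, 1, 0, 1, 1, 1, 1, 0, 0, 1, 1, 2, 1, 1, 0]

rank→(start, suffix):
  0 → (23, 'a')
  1 → (22, 'aa')
  2 → (6, 'agfbcgeehdeggcbeaa')
  3 → (9, 'bcgeehdeggcbeaa')
  4 → (20, 'beaa')
  5 → (19, 'cbeaa')
  6 → (2, 'cgddagfbcgeehdeggcbeaa')
  7 → (10, 'cgeehdeggcbeaa')
  8 → (5, 'dagfbcgeehdeggcbeaa')
  9 → (4, 'ddagfbcgeehdeggcbeaa')
  10 → (15, 'deggcbeaa')
  11 → (21, 'eaa')
  12 → (1, 'ecgddagfbcgeehdeggcbeaa')
  13 → (12, 'eehdeggcbeaa')
  14 → (16, 'eggcbeaa')
  15 → (13, 'ehdeggcbeaa')
  16 → (8, 'fbcgeehdeggcbeaa')
  17 → (18, 'gcbeaa')
  18 → (3, 'gddagfbcgeehdeggcbeaa')
  19 → (0, 'gecgddagfbcgeehdeggcbeaa')
  20 → (11, 'geehdeggcbeaa')
  21 → (7, 'gfbcgeehdeggcbeaa')
  22 → (17, 'ggcbeaa')
  23 → (14, 'hdeggcbeaa')

SA = [23, 22, 6, 9, 20, 19, 2, 10, 5, 4, 15, 21, 1, 12, 16, 13, 8, 18, 3, 0, 11, 7, 17, 14]
[i] adj suffixes → lcp
  [1] 23/22 → 1 ('a')
  [2] 22/6 → 1 ('a')
  [3] 6/9 → 0 ('')
  [4] 9/20 → 1 ('b')
  [5] 20/19 → 0 ('')
  [6] 19/2 → 1 ('c')
  [7] 2/10 → 2 ('cg')
  [8] 10/5 → 0 ('')
  [9] 5/4 → 1 ('d')
  [10] 4/15 → 1 ('d')
  [11] 15/21 → 0 ('')
  [12] 21/1 → 1 ('e')
  [13] 1/12 → 1 ('e')
  [14] 12/16 → 1 ('e')
  [15] 16/13 → 1 ('e')
  [16] 13/8 → 0 ('')
  [17] 8/18 → 0 ('')
  [18] 18/3 → 1 ('g')
  [19] 3/0 → 1 ('g')
  [20] 0/11 → 2 ('ge')
  [21] 11/7 → 1 ('g')
  [22] 7/17 → 1 ('g')
  [23] 17/14 → 0 ('')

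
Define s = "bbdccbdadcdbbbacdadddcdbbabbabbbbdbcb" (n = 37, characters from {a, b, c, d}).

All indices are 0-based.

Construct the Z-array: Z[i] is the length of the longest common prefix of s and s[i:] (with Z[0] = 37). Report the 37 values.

Z[0]=37
i=1: fresh scan; Z[1]=1 scan→box=[1,2)
i=2: fresh scan; Z[2]=0
i=3: fresh scan; Z[3]=0
i=4: fresh scan; Z[4]=0
i=5: fresh scan; Z[5]=1 scan→box=[5,6)
i=6: fresh scan; Z[6]=0
i=7: fresh scan; Z[7]=0
i=8: fresh scan; Z[8]=0
i=9: fresh scan; Z[9]=0
i=10: fresh scan; Z[10]=0
i=11: fresh scan; Z[11]=2 scan→box=[11,13)
i=12: min(r-i=1, Z[1]=1)=1; Z[12]=2 scan→box=[12,14)
i=13: min(r-i=1, Z[1]=1)=1; Z[13]=1
i=14: fresh scan; Z[14]=0
i=15: fresh scan; Z[15]=0
i=16: fresh scan; Z[16]=0
i=17: fresh scan; Z[17]=0
i=18: fresh scan; Z[18]=0
i=19: fresh scan; Z[19]=0
i=20: fresh scan; Z[20]=0
i=21: fresh scan; Z[21]=0
i=22: fresh scan; Z[22]=0
i=23: fresh scan; Z[23]=2 scan→box=[23,25)
i=24: min(r-i=1, Z[1]=1)=1; Z[24]=1
i=25: fresh scan; Z[25]=0
i=26: fresh scan; Z[26]=2 scan→box=[26,28)
i=27: min(r-i=1, Z[1]=1)=1; Z[27]=1
i=28: fresh scan; Z[28]=0
i=29: fresh scan; Z[29]=2 scan→box=[29,31)
i=30: min(r-i=1, Z[1]=1)=1; Z[30]=2 scan→box=[30,32)
i=31: min(r-i=1, Z[1]=1)=1; Z[31]=3 scan→box=[31,34)
i=32: min(r-i=2, Z[1]=1)=1; Z[32]=1
i=33: min(r-i=1, Z[2]=0)=0; Z[33]=0
i=34: fresh scan; Z[34]=1 scan→box=[34,35)
i=35: fresh scan; Z[35]=0
i=36: fresh scan; Z[36]=1 scan→box=[36,37)

[37, 1, 0, 0, 0, 1, 0, 0, 0, 0, 0, 2, 2, 1, 0, 0, 0, 0, 0, 0, 0, 0, 0, 2, 1, 0, 2, 1, 0, 2, 2, 3, 1, 0, 1, 0, 1]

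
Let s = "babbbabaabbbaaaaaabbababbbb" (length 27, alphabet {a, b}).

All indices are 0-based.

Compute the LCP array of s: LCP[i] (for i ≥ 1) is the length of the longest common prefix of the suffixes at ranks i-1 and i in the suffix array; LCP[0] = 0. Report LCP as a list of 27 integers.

[0, 5, 4, 3, 2, 4, 1, 3, 2, 3, 5, 4, 0, 1, 3, 2, 4, 3, 5, 1, 2, 3, 5, 2, 3, 4, 3]

rank | idx | suffix
   0 |  12 | aaaaaabbababbbb
   1 |  13 | aaaaabbababbbb
   2 |  14 | aaaabbababbbb
   3 |  15 | aaabbababbbb
   4 |  16 | aabbababbbb
   5 |   7 | aabbbaaaaaabbababbbb
   6 |   5 | abaabbbaaaaaabbababbbb
   7 |  20 | ababbbb
   8 |  17 | abbababbbb
   9 |   8 | abbbaaaaaabbababbbb
  10 |   1 | abbbabaabbbaaaaaabbababbbb
  11 |  22 | abbbb
  12 |  26 | b
  13 |  11 | baaaaaabbababbbb
  14 |   6 | baabbbaaaaaabbababbbb
  15 |   4 | babaabbbaaaaaabbababbbb
  16 |  19 | bababbbb
  17 |   0 | babbbabaabbbaaaaaabbababbbb
  18 |  21 | babbbb
  19 |  25 | bb
  20 |  10 | bbaaaaaabbababbbb
  21 |   3 | bbabaabbbaaaaaabbababbbb
  22 |  18 | bbababbbb
  23 |  24 | bbb
  24 |   9 | bbbaaaaaabbababbbb
  25 |   2 | bbbabaabbbaaaaaabbababbbb
  26 |  23 | bbbb

SA = [12, 13, 14, 15, 16, 7, 5, 20, 17, 8, 1, 22, 26, 11, 6, 4, 19, 0, 21, 25, 10, 3, 18, 24, 9, 2, 23]
rank  pair      lcp
   1  s[12:],s[13:]  5  'aaaaa'
   2  s[13:],s[14:]  4  'aaaa'
   3  s[14:],s[15:]  3  'aaa'
   4  s[15:],s[16:]  2  'aa'
   5  s[16:],s[7:]  4  'aabb'
   6  s[7:],s[5:]  1  'a'
   7  s[5:],s[20:]  3  'aba'
   8  s[20:],s[17:]  2  'ab'
   9  s[17:],s[8:]  3  'abb'
  10  s[8:],s[1:]  5  'abbba'
  11  s[1:],s[22:]  4  'abbb'
  12  s[22:],s[26:]  0  ''
  13  s[26:],s[11:]  1  'b'
  14  s[11:],s[6:]  3  'baa'
  15  s[6:],s[4:]  2  'ba'
  16  s[4:],s[19:]  4  'baba'
  17  s[19:],s[0:]  3  'bab'
  18  s[0:],s[21:]  5  'babbb'
  19  s[21:],s[25:]  1  'b'
  20  s[25:],s[10:]  2  'bb'
  21  s[10:],s[3:]  3  'bba'
  22  s[3:],s[18:]  5  'bbaba'
  23  s[18:],s[24:]  2  'bb'
  24  s[24:],s[9:]  3  'bbb'
  25  s[9:],s[2:]  4  'bbba'
  26  s[2:],s[23:]  3  'bbb'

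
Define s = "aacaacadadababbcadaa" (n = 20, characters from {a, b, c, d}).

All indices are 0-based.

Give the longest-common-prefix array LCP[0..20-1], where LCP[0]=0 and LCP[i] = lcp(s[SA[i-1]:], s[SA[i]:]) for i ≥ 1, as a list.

sorted suffixes:
  #0 SA[0]=19  'a'
  #1 SA[1]=18  'aa'
  #2 SA[2]=0  'aacaacadadababbcadaa'
  #3 SA[3]=3  'aacadadababbcadaa'
  #4 SA[4]=10  'ababbcadaa'
  #5 SA[5]=12  'abbcadaa'
  #6 SA[6]=1  'acaacadadababbcadaa'
  #7 SA[7]=4  'acadadababbcadaa'
  #8 SA[8]=16  'adaa'
  #9 SA[9]=8  'adababbcadaa'
  #10 SA[10]=6  'adadababbcadaa'
  #11 SA[11]=11  'babbcadaa'
  #12 SA[12]=13  'bbcadaa'
  #13 SA[13]=14  'bcadaa'
  #14 SA[14]=2  'caacadadababbcadaa'
  #15 SA[15]=15  'cadaa'
  #16 SA[16]=5  'cadadababbcadaa'
  #17 SA[17]=17  'daa'
  #18 SA[18]=9  'dababbcadaa'
  #19 SA[19]=7  'dadababbcadaa'

SA = [19, 18, 0, 3, 10, 12, 1, 4, 16, 8, 6, 11, 13, 14, 2, 15, 5, 17, 9, 7]
rank  pair      lcp
   1  s[19:],s[18:]  1  'a'
   2  s[18:],s[0:]  2  'aa'
   3  s[0:],s[3:]  4  'aaca'
   4  s[3:],s[10:]  1  'a'
   5  s[10:],s[12:]  2  'ab'
   6  s[12:],s[1:]  1  'a'
   7  s[1:],s[4:]  3  'aca'
   8  s[4:],s[16:]  1  'a'
   9  s[16:],s[8:]  3  'ada'
  10  s[8:],s[6:]  3  'ada'
  11  s[6:],s[11:]  0  ''
  12  s[11:],s[13:]  1  'b'
  13  s[13:],s[14:]  1  'b'
  14  s[14:],s[2:]  0  ''
  15  s[2:],s[15:]  2  'ca'
  16  s[15:],s[5:]  4  'cada'
  17  s[5:],s[17:]  0  ''
  18  s[17:],s[9:]  2  'da'
  19  s[9:],s[7:]  2  'da'

[0, 1, 2, 4, 1, 2, 1, 3, 1, 3, 3, 0, 1, 1, 0, 2, 4, 0, 2, 2]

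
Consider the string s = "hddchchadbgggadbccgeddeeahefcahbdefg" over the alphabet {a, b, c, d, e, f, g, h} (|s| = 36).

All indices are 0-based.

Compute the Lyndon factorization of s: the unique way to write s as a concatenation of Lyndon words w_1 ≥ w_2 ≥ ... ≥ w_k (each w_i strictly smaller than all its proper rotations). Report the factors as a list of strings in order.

emit factor 1: 'h' (i=0, period=1)
emit factor 2: 'd' (i=1, period=1)
emit factor 3: 'd' (i=2, period=1)
emit factor 4: 'ch' (i=3, period=2)
emit factor 5: 'ch' (i=5, period=2)
emit factor 6: 'adbggg' (i=7, period=6)
emit factor 7: 'adbccgeddeeahefcahbdefg' (i=13, period=23)

["h", "d", "d", "ch", "ch", "adbggg", "adbccgeddeeahefcahbdefg"]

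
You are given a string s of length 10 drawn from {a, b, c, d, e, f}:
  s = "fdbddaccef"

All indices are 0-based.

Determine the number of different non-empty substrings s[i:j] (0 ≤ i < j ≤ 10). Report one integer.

51

sorted suffixes:
  #0 SA[0]=5  'accef'
  #1 SA[1]=2  'bddaccef'
  #2 SA[2]=6  'ccef'
  #3 SA[3]=7  'cef'
  #4 SA[4]=4  'daccef'
  #5 SA[5]=1  'dbddaccef'
  #6 SA[6]=3  'ddaccef'
  #7 SA[7]=8  'ef'
  #8 SA[8]=9  'f'
  #9 SA[9]=0  'fdbddaccef'

SA = [5, 2, 6, 7, 4, 1, 3, 8, 9, 0]
i: (SA[i-1],SA[i]) lcp shared
  1: (5,2) 0 ''
  2: (2,6) 0 ''
  3: (6,7) 1 'c'
  4: (7,4) 0 ''
  5: (4,1) 1 'd'
  6: (1,3) 1 'd'
  7: (3,8) 0 ''
  8: (8,9) 0 ''
  9: (9,0) 1 'f'

n(n+1)/2 = 10·11/2 = 55
Σ LCP = 0 + 0 + 0 + 1 + 0 + 1 + 1 + 0 + 0 + 1 = 4
distinct = 55 − 4 = 51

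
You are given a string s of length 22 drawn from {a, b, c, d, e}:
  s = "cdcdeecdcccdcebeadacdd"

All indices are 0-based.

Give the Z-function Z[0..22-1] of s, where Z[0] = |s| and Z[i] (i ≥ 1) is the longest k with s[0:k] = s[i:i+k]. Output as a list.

Z[0]=22
i=1: outside box; Z[1]=0
i=2: outside box; Z[2]=2 scan→box=[2,4)
i=3: min(r-i=1, Z[1]=0)=0; Z[3]=0
i=4: outside box; Z[4]=0
i=5: outside box; Z[5]=0
i=6: outside box; Z[6]=3 scan→box=[6,9)
i=7: min(r-i=2, Z[1]=0)=0; Z[7]=0
i=8: min(r-i=1, Z[2]=2)=1; Z[8]=1
i=9: outside box; Z[9]=1 scan→box=[9,10)
i=10: outside box; Z[10]=3 scan→box=[10,13)
i=11: min(r-i=2, Z[1]=0)=0; Z[11]=0
i=12: min(r-i=1, Z[2]=2)=1; Z[12]=1
i=13: outside box; Z[13]=0
i=14: outside box; Z[14]=0
i=15: outside box; Z[15]=0
i=16: outside box; Z[16]=0
i=17: outside box; Z[17]=0
i=18: outside box; Z[18]=0
i=19: outside box; Z[19]=2 scan→box=[19,21)
i=20: min(r-i=1, Z[1]=0)=0; Z[20]=0
i=21: outside box; Z[21]=0

[22, 0, 2, 0, 0, 0, 3, 0, 1, 1, 3, 0, 1, 0, 0, 0, 0, 0, 0, 2, 0, 0]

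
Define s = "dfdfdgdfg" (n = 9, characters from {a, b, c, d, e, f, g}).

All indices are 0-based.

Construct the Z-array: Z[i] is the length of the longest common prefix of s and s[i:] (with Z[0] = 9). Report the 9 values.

[9, 0, 3, 0, 1, 0, 2, 0, 0]

Z[0]=9
i=1: fresh scan; Z[1]=0
i=2: fresh scan; Z[2]=3 extend→box=[2,5)
i=3: min(r-i=2, Z[1]=0)=0; Z[3]=0
i=4: min(r-i=1, Z[2]=3)=1; Z[4]=1
i=5: fresh scan; Z[5]=0
i=6: fresh scan; Z[6]=2 extend→box=[6,8)
i=7: min(r-i=1, Z[1]=0)=0; Z[7]=0
i=8: fresh scan; Z[8]=0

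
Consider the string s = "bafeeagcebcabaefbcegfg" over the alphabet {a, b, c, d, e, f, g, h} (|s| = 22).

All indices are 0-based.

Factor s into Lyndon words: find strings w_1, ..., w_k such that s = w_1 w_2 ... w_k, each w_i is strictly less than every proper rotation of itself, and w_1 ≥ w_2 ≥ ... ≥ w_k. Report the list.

["b", "afeeagcebc", "abaefbcegfg"]

emit factor 1: 'b' (i=0, period=1)
emit factor 2: 'afeeagcebc' (i=1, period=10)
emit factor 3: 'abaefbcegfg' (i=11, period=11)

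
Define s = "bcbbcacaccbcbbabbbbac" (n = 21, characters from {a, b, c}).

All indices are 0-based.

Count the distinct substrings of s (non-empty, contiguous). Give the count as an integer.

rank→(start, suffix):
  0 → (14, 'abbbbac')
  1 → (19, 'ac')
  2 → (5, 'acaccbcbbabbbbac')
  3 → (7, 'accbcbbabbbbac')
  4 → (13, 'babbbbac')
  5 → (18, 'bac')
  6 → (12, 'bbabbbbac')
  7 → (17, 'bbac')
  8 → (16, 'bbbac')
  9 → (15, 'bbbbac')
  10 → (2, 'bbcacaccbcbbabbbbac')
  11 → (3, 'bcacaccbcbbabbbbac')
  12 → (10, 'bcbbabbbbac')
  13 → (0, 'bcbbcacaccbcbbabbbbac')
  14 → (20, 'c')
  15 → (4, 'cacaccbcbbabbbbac')
  16 → (6, 'caccbcbbabbbbac')
  17 → (11, 'cbbabbbbac')
  18 → (1, 'cbbcacaccbcbbabbbbac')
  19 → (9, 'cbcbbabbbbac')
  20 → (8, 'ccbcbbabbbbac')

SA = [14, 19, 5, 7, 13, 18, 12, 17, 16, 15, 2, 3, 10, 0, 20, 4, 6, 11, 1, 9, 8]
rank  pair      lcp
   1  s[14:],s[19:]  1  'a'
   2  s[19:],s[5:]  2  'ac'
   3  s[5:],s[7:]  2  'ac'
   4  s[7:],s[13:]  0  ''
   5  s[13:],s[18:]  2  'ba'
   6  s[18:],s[12:]  1  'b'
   7  s[12:],s[17:]  3  'bba'
   8  s[17:],s[16:]  2  'bb'
   9  s[16:],s[15:]  3  'bbb'
  10  s[15:],s[2:]  2  'bb'
  11  s[2:],s[3:]  1  'b'
  12  s[3:],s[10:]  2  'bc'
  13  s[10:],s[0:]  4  'bcbb'
  14  s[0:],s[20:]  0  ''
  15  s[20:],s[4:]  1  'c'
  16  s[4:],s[6:]  3  'cac'
  17  s[6:],s[11:]  1  'c'
  18  s[11:],s[1:]  3  'cbb'
  19  s[1:],s[9:]  2  'cb'
  20  s[9:],s[8:]  1  'c'

n(n+1)/2 = 21·22/2 = 231
Σ LCP = 0 + 1 + 2 + 2 + 0 + 2 + 1 + 3 + 2 + 3 + 2 + 1 + 2 + 4 + 0 + 1 + 3 + 1 + 3 + 2 + 1 = 36
distinct = 231 − 36 = 195

195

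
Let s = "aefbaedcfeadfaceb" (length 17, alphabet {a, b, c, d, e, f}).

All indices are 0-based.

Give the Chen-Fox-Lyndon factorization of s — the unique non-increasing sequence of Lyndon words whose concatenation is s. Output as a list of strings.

["aefb", "aedcfe", "adf", "aceb"]

emit factor 1: 'aefb' (i=0, period=4)
emit factor 2: 'aedcfe' (i=4, period=6)
emit factor 3: 'adf' (i=10, period=3)
emit factor 4: 'aceb' (i=13, period=4)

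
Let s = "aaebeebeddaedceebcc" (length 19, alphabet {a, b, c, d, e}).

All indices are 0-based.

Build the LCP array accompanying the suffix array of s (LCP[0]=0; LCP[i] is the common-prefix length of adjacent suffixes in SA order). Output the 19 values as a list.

rank→(start, suffix):
  0 → (0, 'aaebeebeddaedceebcc')
  1 → (1, 'aebeebeddaedceebcc')
  2 → (10, 'aedceebcc')
  3 → (16, 'bcc')
  4 → (6, 'beddaedceebcc')
  5 → (3, 'beebeddaedceebcc')
  6 → (18, 'c')
  7 → (17, 'cc')
  8 → (13, 'ceebcc')
  9 → (9, 'daedceebcc')
  10 → (12, 'dceebcc')
  11 → (8, 'ddaedceebcc')
  12 → (15, 'ebcc')
  13 → (5, 'ebeddaedceebcc')
  14 → (2, 'ebeebeddaedceebcc')
  15 → (11, 'edceebcc')
  16 → (7, 'eddaedceebcc')
  17 → (14, 'eebcc')
  18 → (4, 'eebeddaedceebcc')

SA = [0, 1, 10, 16, 6, 3, 18, 17, 13, 9, 12, 8, 15, 5, 2, 11, 7, 14, 4]
i: (SA[i-1],SA[i]) lcp shared
  1: (0,1) 1 'a'
  2: (1,10) 2 'ae'
  3: (10,16) 0 ''
  4: (16,6) 1 'b'
  5: (6,3) 2 'be'
  6: (3,18) 0 ''
  7: (18,17) 1 'c'
  8: (17,13) 1 'c'
  9: (13,9) 0 ''
  10: (9,12) 1 'd'
  11: (12,8) 1 'd'
  12: (8,15) 0 ''
  13: (15,5) 2 'eb'
  14: (5,2) 3 'ebe'
  15: (2,11) 1 'e'
  16: (11,7) 2 'ed'
  17: (7,14) 1 'e'
  18: (14,4) 3 'eeb'

[0, 1, 2, 0, 1, 2, 0, 1, 1, 0, 1, 1, 0, 2, 3, 1, 2, 1, 3]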